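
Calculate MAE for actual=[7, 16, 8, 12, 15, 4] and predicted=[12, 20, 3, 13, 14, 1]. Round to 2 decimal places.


Absolute errors: [5, 4, 5, 1, 1, 3]
Sum of absolute errors = 19
MAE = 19 / 6 = 3.17

3.17


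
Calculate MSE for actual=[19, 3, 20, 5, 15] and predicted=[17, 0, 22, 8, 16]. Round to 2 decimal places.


Differences: [2, 3, -2, -3, -1]
Squared errors: [4, 9, 4, 9, 1]
Sum of squared errors = 27
MSE = 27 / 5 = 5.40

5.40


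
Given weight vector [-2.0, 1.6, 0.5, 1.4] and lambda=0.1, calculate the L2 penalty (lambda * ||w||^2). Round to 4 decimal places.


Squaring each weight:
(-2.0)^2 = 4.0
1.6^2 = 2.56
0.5^2 = 0.25
1.4^2 = 1.96
Sum of squares = 8.77
Penalty = 0.1 * 8.77 = 0.8770

0.8770


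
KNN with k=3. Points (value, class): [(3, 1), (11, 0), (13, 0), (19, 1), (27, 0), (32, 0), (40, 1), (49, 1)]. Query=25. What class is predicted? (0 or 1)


Distances from query 25:
Point 27 (class 0): distance = 2
Point 19 (class 1): distance = 6
Point 32 (class 0): distance = 7
K=3 nearest neighbors: classes = [0, 1, 0]
Votes for class 1: 1 / 3
Majority vote => class 0

0


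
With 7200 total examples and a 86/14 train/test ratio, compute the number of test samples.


Train samples = 7200 * 86% = 6192
Test samples = 7200 - 6192
= 1008

1008


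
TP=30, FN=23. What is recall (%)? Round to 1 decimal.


Recall = TP / (TP + FN) * 100
= 30 / (30 + 23)
= 30 / 53
= 0.566
= 56.6%

56.6


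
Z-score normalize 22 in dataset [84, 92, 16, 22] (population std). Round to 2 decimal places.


Mean = (84 + 92 + 16 + 22) / 4 = 53.5
Variance = sum((x_i - mean)^2) / n = 1202.75
Std = sqrt(1202.75) = 34.6807
Z = (x - mean) / std
= (22 - 53.5) / 34.6807
= -31.5 / 34.6807
= -0.91

-0.91


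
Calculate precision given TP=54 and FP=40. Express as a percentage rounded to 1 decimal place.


Precision = TP / (TP + FP) * 100
= 54 / (54 + 40)
= 54 / 94
= 0.5745
= 57.4%

57.4


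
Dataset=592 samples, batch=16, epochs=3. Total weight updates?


Iterations per epoch = 592 / 16 = 37
Total updates = iterations_per_epoch * epochs
= 37 * 3
= 111

111


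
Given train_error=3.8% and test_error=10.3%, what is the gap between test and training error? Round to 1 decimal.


Generalization gap = test_error - train_error
= 10.3 - 3.8
= 6.5%
A moderate gap.

6.5


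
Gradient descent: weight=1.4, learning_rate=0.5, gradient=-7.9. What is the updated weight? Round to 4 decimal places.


w_new = w_old - lr * gradient
= 1.4 - 0.5 * -7.9
= 1.4 - (-3.95)
= 5.3500

5.3500


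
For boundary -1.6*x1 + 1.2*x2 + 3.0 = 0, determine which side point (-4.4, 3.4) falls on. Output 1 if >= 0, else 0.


Compute -1.6 * -4.4 + 1.2 * 3.4 + 3.0
= 7.04 + 4.08 + 3.0
= 14.12
Since 14.12 >= 0, the point is on the positive side.

1


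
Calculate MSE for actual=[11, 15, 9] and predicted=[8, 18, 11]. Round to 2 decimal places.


Differences: [3, -3, -2]
Squared errors: [9, 9, 4]
Sum of squared errors = 22
MSE = 22 / 3 = 7.33

7.33


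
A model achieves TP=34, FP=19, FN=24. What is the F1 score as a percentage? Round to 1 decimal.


Precision = TP / (TP + FP) = 34 / 53 = 0.6415
Recall = TP / (TP + FN) = 34 / 58 = 0.5862
F1 = 2 * P * R / (P + R)
= 2 * 0.6415 * 0.5862 / (0.6415 + 0.5862)
= 0.7521 / 1.2277
= 0.6126
As percentage: 61.3%

61.3


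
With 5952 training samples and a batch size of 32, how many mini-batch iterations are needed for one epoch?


Iterations per epoch = dataset_size / batch_size
= 5952 / 32
= 186

186


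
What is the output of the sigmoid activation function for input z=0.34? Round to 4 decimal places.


sigmoid(z) = 1 / (1 + exp(-z))
exp(-(0.34)) = exp(-0.34) = 0.7118
1 + 0.7118 = 1.7118
1 / 1.7118 = 0.5842

0.5842


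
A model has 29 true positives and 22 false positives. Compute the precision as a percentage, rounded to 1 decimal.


Precision = TP / (TP + FP) * 100
= 29 / (29 + 22)
= 29 / 51
= 0.5686
= 56.9%

56.9


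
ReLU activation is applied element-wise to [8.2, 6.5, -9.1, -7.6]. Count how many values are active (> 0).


ReLU(x) = max(0, x) for each element:
ReLU(8.2) = 8.2
ReLU(6.5) = 6.5
ReLU(-9.1) = 0
ReLU(-7.6) = 0
Active neurons (>0): 2

2


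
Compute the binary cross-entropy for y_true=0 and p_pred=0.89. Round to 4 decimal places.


For y=0: Loss = -log(1-p)
= -log(1 - 0.89)
= -log(0.11)
= -(-2.2073)
= 2.2073

2.2073


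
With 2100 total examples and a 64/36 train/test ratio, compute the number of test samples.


Train samples = 2100 * 64% = 1344
Test samples = 2100 - 1344
= 756

756


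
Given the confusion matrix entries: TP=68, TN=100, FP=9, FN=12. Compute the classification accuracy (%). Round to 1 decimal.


Accuracy = (TP + TN) / (TP + TN + FP + FN) * 100
= (68 + 100) / (68 + 100 + 9 + 12)
= 168 / 189
= 0.8889
= 88.9%

88.9


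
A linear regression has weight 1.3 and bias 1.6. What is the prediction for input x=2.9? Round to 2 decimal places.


y = 1.3 * 2.9 + (1.6)
= 3.77 + (1.6)
= 5.37

5.37


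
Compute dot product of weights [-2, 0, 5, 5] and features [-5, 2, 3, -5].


Element-wise products:
-2 * -5 = 10
0 * 2 = 0
5 * 3 = 15
5 * -5 = -25
Sum = 10 + 0 + 15 + -25
= 0

0


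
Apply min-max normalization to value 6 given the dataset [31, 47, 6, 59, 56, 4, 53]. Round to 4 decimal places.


Min = 4, Max = 59
Range = 59 - 4 = 55
Scaled = (x - min) / (max - min)
= (6 - 4) / 55
= 2 / 55
= 0.0364

0.0364


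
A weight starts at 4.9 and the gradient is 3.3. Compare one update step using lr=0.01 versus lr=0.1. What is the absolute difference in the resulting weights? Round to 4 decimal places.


With lr=0.01: w_new = 4.9 - 0.01 * 3.3 = 4.867
With lr=0.1: w_new = 4.9 - 0.1 * 3.3 = 4.57
Absolute difference = |4.867 - 4.57|
= 0.2970

0.2970


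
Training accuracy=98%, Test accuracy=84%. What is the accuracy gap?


Gap = train_accuracy - test_accuracy
= 98 - 84
= 14%
This gap suggests the model is overfitting.

14


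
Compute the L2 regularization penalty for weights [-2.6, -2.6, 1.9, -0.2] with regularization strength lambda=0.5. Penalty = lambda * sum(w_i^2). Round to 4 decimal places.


Squaring each weight:
(-2.6)^2 = 6.76
(-2.6)^2 = 6.76
1.9^2 = 3.61
(-0.2)^2 = 0.04
Sum of squares = 17.17
Penalty = 0.5 * 17.17 = 8.5850

8.5850


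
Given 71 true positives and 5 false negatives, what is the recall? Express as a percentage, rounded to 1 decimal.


Recall = TP / (TP + FN) * 100
= 71 / (71 + 5)
= 71 / 76
= 0.9342
= 93.4%

93.4


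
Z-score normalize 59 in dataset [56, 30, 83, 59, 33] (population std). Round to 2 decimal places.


Mean = (56 + 30 + 83 + 59 + 33) / 5 = 52.2
Variance = sum((x_i - mean)^2) / n = 374.16
Std = sqrt(374.16) = 19.3432
Z = (x - mean) / std
= (59 - 52.2) / 19.3432
= 6.8 / 19.3432
= 0.35

0.35


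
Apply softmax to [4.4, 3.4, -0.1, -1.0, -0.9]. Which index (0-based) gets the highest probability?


Softmax is a monotonic transformation, so it preserves the argmax.
We need to find the index of the maximum logit.
Index 0: 4.4
Index 1: 3.4
Index 2: -0.1
Index 3: -1.0
Index 4: -0.9
Maximum logit = 4.4 at index 0

0


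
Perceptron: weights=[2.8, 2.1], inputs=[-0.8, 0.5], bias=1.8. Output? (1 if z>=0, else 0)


z = w . x + b
= 2.8*-0.8 + 2.1*0.5 + 1.8
= -2.24 + 1.05 + 1.8
= -1.19 + 1.8
= 0.61
Since z = 0.61 >= 0, output = 1

1


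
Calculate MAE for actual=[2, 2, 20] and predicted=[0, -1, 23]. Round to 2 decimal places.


Absolute errors: [2, 3, 3]
Sum of absolute errors = 8
MAE = 8 / 3 = 2.67

2.67


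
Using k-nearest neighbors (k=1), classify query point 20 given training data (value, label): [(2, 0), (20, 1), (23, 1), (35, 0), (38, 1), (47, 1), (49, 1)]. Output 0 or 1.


Distances from query 20:
Point 20 (class 1): distance = 0
K=1 nearest neighbors: classes = [1]
Votes for class 1: 1 / 1
Majority vote => class 1

1


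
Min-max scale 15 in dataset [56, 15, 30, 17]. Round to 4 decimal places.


Min = 15, Max = 56
Range = 56 - 15 = 41
Scaled = (x - min) / (max - min)
= (15 - 15) / 41
= 0 / 41
= 0.0000

0.0000


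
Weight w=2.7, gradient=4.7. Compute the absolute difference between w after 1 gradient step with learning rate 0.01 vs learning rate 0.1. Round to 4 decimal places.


With lr=0.01: w_new = 2.7 - 0.01 * 4.7 = 2.653
With lr=0.1: w_new = 2.7 - 0.1 * 4.7 = 2.23
Absolute difference = |2.653 - 2.23|
= 0.4230

0.4230


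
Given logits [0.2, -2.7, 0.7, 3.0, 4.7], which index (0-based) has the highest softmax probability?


Softmax is a monotonic transformation, so it preserves the argmax.
We need to find the index of the maximum logit.
Index 0: 0.2
Index 1: -2.7
Index 2: 0.7
Index 3: 3.0
Index 4: 4.7
Maximum logit = 4.7 at index 4

4


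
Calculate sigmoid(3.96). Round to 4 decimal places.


sigmoid(z) = 1 / (1 + exp(-z))
exp(-(3.96)) = exp(-3.96) = 0.0191
1 + 0.0191 = 1.0191
1 / 1.0191 = 0.9813

0.9813


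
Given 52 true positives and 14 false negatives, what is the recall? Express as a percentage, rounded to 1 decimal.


Recall = TP / (TP + FN) * 100
= 52 / (52 + 14)
= 52 / 66
= 0.7879
= 78.8%

78.8


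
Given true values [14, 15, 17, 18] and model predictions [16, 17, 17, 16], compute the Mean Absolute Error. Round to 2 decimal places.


Absolute errors: [2, 2, 0, 2]
Sum of absolute errors = 6
MAE = 6 / 4 = 1.50

1.50


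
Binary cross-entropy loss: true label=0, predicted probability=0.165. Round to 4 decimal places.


For y=0: Loss = -log(1-p)
= -log(1 - 0.165)
= -log(0.835)
= -(-0.1803)
= 0.1803

0.1803


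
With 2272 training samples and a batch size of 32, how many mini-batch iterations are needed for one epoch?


Iterations per epoch = dataset_size / batch_size
= 2272 / 32
= 71

71


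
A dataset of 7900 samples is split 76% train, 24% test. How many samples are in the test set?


Train samples = 7900 * 76% = 6004
Test samples = 7900 - 6004
= 1896

1896


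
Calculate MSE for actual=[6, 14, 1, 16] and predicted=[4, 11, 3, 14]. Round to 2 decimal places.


Differences: [2, 3, -2, 2]
Squared errors: [4, 9, 4, 4]
Sum of squared errors = 21
MSE = 21 / 4 = 5.25

5.25


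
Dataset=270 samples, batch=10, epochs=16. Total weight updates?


Iterations per epoch = 270 / 10 = 27
Total updates = iterations_per_epoch * epochs
= 27 * 16
= 432

432


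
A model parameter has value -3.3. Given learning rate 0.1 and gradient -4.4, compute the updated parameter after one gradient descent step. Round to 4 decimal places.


w_new = w_old - lr * gradient
= -3.3 - 0.1 * -4.4
= -3.3 - (-0.44)
= -2.8600

-2.8600


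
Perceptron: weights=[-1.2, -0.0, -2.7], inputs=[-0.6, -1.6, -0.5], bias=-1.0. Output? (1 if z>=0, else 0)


z = w . x + b
= -1.2*-0.6 + -0.0*-1.6 + -2.7*-0.5 + -1.0
= 0.72 + 0.0 + 1.35 + -1.0
= 2.07 + -1.0
= 1.07
Since z = 1.07 >= 0, output = 1

1


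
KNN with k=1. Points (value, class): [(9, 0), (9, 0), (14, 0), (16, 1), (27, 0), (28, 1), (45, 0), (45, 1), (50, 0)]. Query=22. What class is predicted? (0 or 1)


Distances from query 22:
Point 27 (class 0): distance = 5
K=1 nearest neighbors: classes = [0]
Votes for class 1: 0 / 1
Majority vote => class 0

0


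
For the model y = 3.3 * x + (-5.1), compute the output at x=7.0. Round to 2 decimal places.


y = 3.3 * 7.0 + (-5.1)
= 23.1 + (-5.1)
= 18.00

18.00


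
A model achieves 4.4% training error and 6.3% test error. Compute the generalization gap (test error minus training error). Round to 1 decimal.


Generalization gap = test_error - train_error
= 6.3 - 4.4
= 1.9%
A small gap suggests good generalization.

1.9


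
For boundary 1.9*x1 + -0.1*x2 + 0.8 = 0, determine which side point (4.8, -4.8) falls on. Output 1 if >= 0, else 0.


Compute 1.9 * 4.8 + -0.1 * -4.8 + 0.8
= 9.12 + 0.48 + 0.8
= 10.4
Since 10.4 >= 0, the point is on the positive side.

1


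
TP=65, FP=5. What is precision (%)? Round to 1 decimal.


Precision = TP / (TP + FP) * 100
= 65 / (65 + 5)
= 65 / 70
= 0.9286
= 92.9%

92.9


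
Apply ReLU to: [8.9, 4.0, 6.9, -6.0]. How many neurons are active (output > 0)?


ReLU(x) = max(0, x) for each element:
ReLU(8.9) = 8.9
ReLU(4.0) = 4.0
ReLU(6.9) = 6.9
ReLU(-6.0) = 0
Active neurons (>0): 3

3


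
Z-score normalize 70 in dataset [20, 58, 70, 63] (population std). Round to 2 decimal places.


Mean = (20 + 58 + 70 + 63) / 4 = 52.75
Variance = sum((x_i - mean)^2) / n = 375.6875
Std = sqrt(375.6875) = 19.3827
Z = (x - mean) / std
= (70 - 52.75) / 19.3827
= 17.25 / 19.3827
= 0.89

0.89


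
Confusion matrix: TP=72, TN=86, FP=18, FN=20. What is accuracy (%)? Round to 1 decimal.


Accuracy = (TP + TN) / (TP + TN + FP + FN) * 100
= (72 + 86) / (72 + 86 + 18 + 20)
= 158 / 196
= 0.8061
= 80.6%

80.6


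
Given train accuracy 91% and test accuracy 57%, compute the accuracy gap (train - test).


Gap = train_accuracy - test_accuracy
= 91 - 57
= 34%
This large gap strongly indicates overfitting.

34


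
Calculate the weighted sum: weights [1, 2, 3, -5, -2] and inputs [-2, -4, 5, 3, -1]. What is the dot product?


Element-wise products:
1 * -2 = -2
2 * -4 = -8
3 * 5 = 15
-5 * 3 = -15
-2 * -1 = 2
Sum = -2 + -8 + 15 + -15 + 2
= -8

-8


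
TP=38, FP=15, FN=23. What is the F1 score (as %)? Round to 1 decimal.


Precision = TP / (TP + FP) = 38 / 53 = 0.717
Recall = TP / (TP + FN) = 38 / 61 = 0.623
F1 = 2 * P * R / (P + R)
= 2 * 0.717 * 0.623 / (0.717 + 0.623)
= 0.8933 / 1.3399
= 0.6667
As percentage: 66.7%

66.7


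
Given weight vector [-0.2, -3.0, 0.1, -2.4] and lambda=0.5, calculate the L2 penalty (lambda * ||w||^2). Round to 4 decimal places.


Squaring each weight:
(-0.2)^2 = 0.04
(-3.0)^2 = 9.0
0.1^2 = 0.01
(-2.4)^2 = 5.76
Sum of squares = 14.81
Penalty = 0.5 * 14.81 = 7.4050

7.4050


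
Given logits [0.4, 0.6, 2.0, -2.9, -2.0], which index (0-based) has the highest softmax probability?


Softmax is a monotonic transformation, so it preserves the argmax.
We need to find the index of the maximum logit.
Index 0: 0.4
Index 1: 0.6
Index 2: 2.0
Index 3: -2.9
Index 4: -2.0
Maximum logit = 2.0 at index 2

2


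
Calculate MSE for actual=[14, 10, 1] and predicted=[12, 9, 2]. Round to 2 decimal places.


Differences: [2, 1, -1]
Squared errors: [4, 1, 1]
Sum of squared errors = 6
MSE = 6 / 3 = 2.00

2.00


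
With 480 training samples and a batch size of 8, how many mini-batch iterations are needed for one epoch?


Iterations per epoch = dataset_size / batch_size
= 480 / 8
= 60

60


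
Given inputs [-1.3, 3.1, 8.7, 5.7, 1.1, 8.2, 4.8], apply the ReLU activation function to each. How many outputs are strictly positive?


ReLU(x) = max(0, x) for each element:
ReLU(-1.3) = 0
ReLU(3.1) = 3.1
ReLU(8.7) = 8.7
ReLU(5.7) = 5.7
ReLU(1.1) = 1.1
ReLU(8.2) = 8.2
ReLU(4.8) = 4.8
Active neurons (>0): 6

6


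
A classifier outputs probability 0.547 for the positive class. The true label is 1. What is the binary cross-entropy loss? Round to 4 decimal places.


For y=1: Loss = -log(p)
= -log(0.547)
= -(-0.6033)
= 0.6033

0.6033


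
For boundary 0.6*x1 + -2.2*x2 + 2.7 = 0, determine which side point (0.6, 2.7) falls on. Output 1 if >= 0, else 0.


Compute 0.6 * 0.6 + -2.2 * 2.7 + 2.7
= 0.36 + -5.94 + 2.7
= -2.88
Since -2.88 < 0, the point is on the negative side.

0


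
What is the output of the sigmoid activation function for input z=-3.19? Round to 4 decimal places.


sigmoid(z) = 1 / (1 + exp(-z))
exp(-(-3.19)) = exp(3.19) = 24.2884
1 + 24.2884 = 25.2884
1 / 25.2884 = 0.0395

0.0395


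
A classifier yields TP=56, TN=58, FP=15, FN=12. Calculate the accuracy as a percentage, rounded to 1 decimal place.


Accuracy = (TP + TN) / (TP + TN + FP + FN) * 100
= (56 + 58) / (56 + 58 + 15 + 12)
= 114 / 141
= 0.8085
= 80.9%

80.9


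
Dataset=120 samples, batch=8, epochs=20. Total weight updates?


Iterations per epoch = 120 / 8 = 15
Total updates = iterations_per_epoch * epochs
= 15 * 20
= 300

300


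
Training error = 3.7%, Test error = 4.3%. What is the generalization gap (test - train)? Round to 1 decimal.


Generalization gap = test_error - train_error
= 4.3 - 3.7
= 0.6%
A small gap suggests good generalization.

0.6


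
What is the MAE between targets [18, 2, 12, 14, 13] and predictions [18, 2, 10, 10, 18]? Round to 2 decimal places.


Absolute errors: [0, 0, 2, 4, 5]
Sum of absolute errors = 11
MAE = 11 / 5 = 2.20

2.20


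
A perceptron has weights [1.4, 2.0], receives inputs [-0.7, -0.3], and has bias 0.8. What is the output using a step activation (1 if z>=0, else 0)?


z = w . x + b
= 1.4*-0.7 + 2.0*-0.3 + 0.8
= -0.98 + -0.6 + 0.8
= -1.58 + 0.8
= -0.78
Since z = -0.78 < 0, output = 0

0


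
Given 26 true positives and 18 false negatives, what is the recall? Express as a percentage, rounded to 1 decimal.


Recall = TP / (TP + FN) * 100
= 26 / (26 + 18)
= 26 / 44
= 0.5909
= 59.1%

59.1


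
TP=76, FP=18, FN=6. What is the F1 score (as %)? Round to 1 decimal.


Precision = TP / (TP + FP) = 76 / 94 = 0.8085
Recall = TP / (TP + FN) = 76 / 82 = 0.9268
F1 = 2 * P * R / (P + R)
= 2 * 0.8085 * 0.9268 / (0.8085 + 0.9268)
= 1.4987 / 1.7353
= 0.8636
As percentage: 86.4%

86.4


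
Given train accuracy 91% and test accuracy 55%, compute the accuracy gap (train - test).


Gap = train_accuracy - test_accuracy
= 91 - 55
= 36%
This large gap strongly indicates overfitting.

36


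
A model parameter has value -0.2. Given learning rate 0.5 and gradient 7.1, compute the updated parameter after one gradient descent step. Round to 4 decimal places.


w_new = w_old - lr * gradient
= -0.2 - 0.5 * 7.1
= -0.2 - (3.55)
= -3.7500

-3.7500


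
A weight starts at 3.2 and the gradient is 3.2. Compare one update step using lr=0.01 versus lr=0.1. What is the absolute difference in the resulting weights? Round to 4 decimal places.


With lr=0.01: w_new = 3.2 - 0.01 * 3.2 = 3.168
With lr=0.1: w_new = 3.2 - 0.1 * 3.2 = 2.88
Absolute difference = |3.168 - 2.88|
= 0.2880

0.2880


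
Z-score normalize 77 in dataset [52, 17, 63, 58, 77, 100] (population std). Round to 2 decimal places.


Mean = (52 + 17 + 63 + 58 + 77 + 100) / 6 = 61.1667
Variance = sum((x_i - mean)^2) / n = 634.4722
Std = sqrt(634.4722) = 25.1887
Z = (x - mean) / std
= (77 - 61.1667) / 25.1887
= 15.8333 / 25.1887
= 0.63

0.63


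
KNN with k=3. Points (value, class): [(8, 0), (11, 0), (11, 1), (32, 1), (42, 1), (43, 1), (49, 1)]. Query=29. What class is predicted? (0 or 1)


Distances from query 29:
Point 32 (class 1): distance = 3
Point 42 (class 1): distance = 13
Point 43 (class 1): distance = 14
K=3 nearest neighbors: classes = [1, 1, 1]
Votes for class 1: 3 / 3
Majority vote => class 1

1


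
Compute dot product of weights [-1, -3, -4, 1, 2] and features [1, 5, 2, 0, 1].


Element-wise products:
-1 * 1 = -1
-3 * 5 = -15
-4 * 2 = -8
1 * 0 = 0
2 * 1 = 2
Sum = -1 + -15 + -8 + 0 + 2
= -22

-22


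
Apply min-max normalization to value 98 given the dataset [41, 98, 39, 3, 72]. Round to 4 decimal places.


Min = 3, Max = 98
Range = 98 - 3 = 95
Scaled = (x - min) / (max - min)
= (98 - 3) / 95
= 95 / 95
= 1.0000

1.0000


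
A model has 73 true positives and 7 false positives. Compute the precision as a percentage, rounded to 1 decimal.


Precision = TP / (TP + FP) * 100
= 73 / (73 + 7)
= 73 / 80
= 0.9125
= 91.3%

91.3


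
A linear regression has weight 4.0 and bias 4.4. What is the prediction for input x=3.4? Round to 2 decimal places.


y = 4.0 * 3.4 + (4.4)
= 13.6 + (4.4)
= 18.00

18.00


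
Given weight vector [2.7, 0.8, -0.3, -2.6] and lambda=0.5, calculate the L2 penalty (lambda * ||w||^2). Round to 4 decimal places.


Squaring each weight:
2.7^2 = 7.29
0.8^2 = 0.64
(-0.3)^2 = 0.09
(-2.6)^2 = 6.76
Sum of squares = 14.78
Penalty = 0.5 * 14.78 = 7.3900

7.3900


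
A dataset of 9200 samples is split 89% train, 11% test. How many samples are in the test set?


Train samples = 9200 * 89% = 8188
Test samples = 9200 - 8188
= 1012

1012


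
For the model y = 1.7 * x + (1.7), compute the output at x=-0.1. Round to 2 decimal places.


y = 1.7 * -0.1 + (1.7)
= -0.17 + (1.7)
= 1.53

1.53


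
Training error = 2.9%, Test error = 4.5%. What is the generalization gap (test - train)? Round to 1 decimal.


Generalization gap = test_error - train_error
= 4.5 - 2.9
= 1.6%
A small gap suggests good generalization.

1.6


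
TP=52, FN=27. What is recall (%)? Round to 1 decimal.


Recall = TP / (TP + FN) * 100
= 52 / (52 + 27)
= 52 / 79
= 0.6582
= 65.8%

65.8


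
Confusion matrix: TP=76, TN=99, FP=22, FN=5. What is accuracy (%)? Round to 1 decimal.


Accuracy = (TP + TN) / (TP + TN + FP + FN) * 100
= (76 + 99) / (76 + 99 + 22 + 5)
= 175 / 202
= 0.8663
= 86.6%

86.6


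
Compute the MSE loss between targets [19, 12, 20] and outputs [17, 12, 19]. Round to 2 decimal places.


Differences: [2, 0, 1]
Squared errors: [4, 0, 1]
Sum of squared errors = 5
MSE = 5 / 3 = 1.67

1.67


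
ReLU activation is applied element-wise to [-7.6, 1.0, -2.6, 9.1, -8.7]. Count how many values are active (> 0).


ReLU(x) = max(0, x) for each element:
ReLU(-7.6) = 0
ReLU(1.0) = 1.0
ReLU(-2.6) = 0
ReLU(9.1) = 9.1
ReLU(-8.7) = 0
Active neurons (>0): 2

2


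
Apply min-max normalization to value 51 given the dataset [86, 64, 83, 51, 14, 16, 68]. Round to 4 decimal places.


Min = 14, Max = 86
Range = 86 - 14 = 72
Scaled = (x - min) / (max - min)
= (51 - 14) / 72
= 37 / 72
= 0.5139

0.5139


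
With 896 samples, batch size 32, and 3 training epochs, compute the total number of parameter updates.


Iterations per epoch = 896 / 32 = 28
Total updates = iterations_per_epoch * epochs
= 28 * 3
= 84

84


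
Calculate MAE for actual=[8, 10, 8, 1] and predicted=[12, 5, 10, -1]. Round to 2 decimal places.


Absolute errors: [4, 5, 2, 2]
Sum of absolute errors = 13
MAE = 13 / 4 = 3.25

3.25


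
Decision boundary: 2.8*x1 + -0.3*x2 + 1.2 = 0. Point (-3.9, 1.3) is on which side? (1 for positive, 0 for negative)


Compute 2.8 * -3.9 + -0.3 * 1.3 + 1.2
= -10.92 + -0.39 + 1.2
= -10.11
Since -10.11 < 0, the point is on the negative side.

0


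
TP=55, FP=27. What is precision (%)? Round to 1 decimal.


Precision = TP / (TP + FP) * 100
= 55 / (55 + 27)
= 55 / 82
= 0.6707
= 67.1%

67.1


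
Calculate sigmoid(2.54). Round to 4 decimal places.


sigmoid(z) = 1 / (1 + exp(-z))
exp(-(2.54)) = exp(-2.54) = 0.0789
1 + 0.0789 = 1.0789
1 / 1.0789 = 0.9269

0.9269


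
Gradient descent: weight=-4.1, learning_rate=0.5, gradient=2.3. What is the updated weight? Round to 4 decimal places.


w_new = w_old - lr * gradient
= -4.1 - 0.5 * 2.3
= -4.1 - (1.15)
= -5.2500

-5.2500


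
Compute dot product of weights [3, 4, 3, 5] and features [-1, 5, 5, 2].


Element-wise products:
3 * -1 = -3
4 * 5 = 20
3 * 5 = 15
5 * 2 = 10
Sum = -3 + 20 + 15 + 10
= 42

42


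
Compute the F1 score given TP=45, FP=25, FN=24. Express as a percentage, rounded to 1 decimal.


Precision = TP / (TP + FP) = 45 / 70 = 0.6429
Recall = TP / (TP + FN) = 45 / 69 = 0.6522
F1 = 2 * P * R / (P + R)
= 2 * 0.6429 * 0.6522 / (0.6429 + 0.6522)
= 0.8385 / 1.295
= 0.6475
As percentage: 64.7%

64.7


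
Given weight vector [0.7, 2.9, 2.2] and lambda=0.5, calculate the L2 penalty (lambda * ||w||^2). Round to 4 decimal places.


Squaring each weight:
0.7^2 = 0.49
2.9^2 = 8.41
2.2^2 = 4.84
Sum of squares = 13.74
Penalty = 0.5 * 13.74 = 6.8700

6.8700


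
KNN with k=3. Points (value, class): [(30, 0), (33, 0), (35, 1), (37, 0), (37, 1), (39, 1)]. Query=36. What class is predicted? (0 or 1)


Distances from query 36:
Point 37 (class 0): distance = 1
Point 35 (class 1): distance = 1
Point 37 (class 1): distance = 1
K=3 nearest neighbors: classes = [0, 1, 1]
Votes for class 1: 2 / 3
Majority vote => class 1

1


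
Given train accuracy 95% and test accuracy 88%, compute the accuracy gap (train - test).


Gap = train_accuracy - test_accuracy
= 95 - 88
= 7%
This moderate gap may indicate mild overfitting.

7


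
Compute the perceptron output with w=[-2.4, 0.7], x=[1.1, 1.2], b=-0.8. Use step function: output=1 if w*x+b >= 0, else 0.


z = w . x + b
= -2.4*1.1 + 0.7*1.2 + -0.8
= -2.64 + 0.84 + -0.8
= -1.8 + -0.8
= -2.6
Since z = -2.6 < 0, output = 0

0


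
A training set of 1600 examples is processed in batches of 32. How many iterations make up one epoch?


Iterations per epoch = dataset_size / batch_size
= 1600 / 32
= 50

50


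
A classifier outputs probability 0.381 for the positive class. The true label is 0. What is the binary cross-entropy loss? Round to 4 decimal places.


For y=0: Loss = -log(1-p)
= -log(1 - 0.381)
= -log(0.619)
= -(-0.4797)
= 0.4797

0.4797


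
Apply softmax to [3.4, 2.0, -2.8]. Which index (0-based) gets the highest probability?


Softmax is a monotonic transformation, so it preserves the argmax.
We need to find the index of the maximum logit.
Index 0: 3.4
Index 1: 2.0
Index 2: -2.8
Maximum logit = 3.4 at index 0

0


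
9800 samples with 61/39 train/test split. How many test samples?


Train samples = 9800 * 61% = 5978
Test samples = 9800 - 5978
= 3822

3822


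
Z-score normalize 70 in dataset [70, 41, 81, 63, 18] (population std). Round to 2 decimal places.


Mean = (70 + 41 + 81 + 63 + 18) / 5 = 54.6
Variance = sum((x_i - mean)^2) / n = 505.84
Std = sqrt(505.84) = 22.4909
Z = (x - mean) / std
= (70 - 54.6) / 22.4909
= 15.4 / 22.4909
= 0.68

0.68


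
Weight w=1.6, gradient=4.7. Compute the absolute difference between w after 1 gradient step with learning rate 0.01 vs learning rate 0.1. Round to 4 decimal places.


With lr=0.01: w_new = 1.6 - 0.01 * 4.7 = 1.553
With lr=0.1: w_new = 1.6 - 0.1 * 4.7 = 1.13
Absolute difference = |1.553 - 1.13|
= 0.4230

0.4230


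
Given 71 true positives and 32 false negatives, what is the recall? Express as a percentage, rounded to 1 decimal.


Recall = TP / (TP + FN) * 100
= 71 / (71 + 32)
= 71 / 103
= 0.6893
= 68.9%

68.9


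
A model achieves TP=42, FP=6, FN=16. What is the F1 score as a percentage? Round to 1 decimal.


Precision = TP / (TP + FP) = 42 / 48 = 0.875
Recall = TP / (TP + FN) = 42 / 58 = 0.7241
F1 = 2 * P * R / (P + R)
= 2 * 0.875 * 0.7241 / (0.875 + 0.7241)
= 1.2672 / 1.5991
= 0.7925
As percentage: 79.2%

79.2


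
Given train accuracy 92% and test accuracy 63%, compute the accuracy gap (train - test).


Gap = train_accuracy - test_accuracy
= 92 - 63
= 29%
This large gap strongly indicates overfitting.

29


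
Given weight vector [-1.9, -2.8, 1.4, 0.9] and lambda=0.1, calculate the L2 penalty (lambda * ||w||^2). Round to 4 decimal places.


Squaring each weight:
(-1.9)^2 = 3.61
(-2.8)^2 = 7.84
1.4^2 = 1.96
0.9^2 = 0.81
Sum of squares = 14.22
Penalty = 0.1 * 14.22 = 1.4220

1.4220


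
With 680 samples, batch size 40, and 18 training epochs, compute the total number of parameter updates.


Iterations per epoch = 680 / 40 = 17
Total updates = iterations_per_epoch * epochs
= 17 * 18
= 306

306


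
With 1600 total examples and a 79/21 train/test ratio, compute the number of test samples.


Train samples = 1600 * 79% = 1264
Test samples = 1600 - 1264
= 336

336


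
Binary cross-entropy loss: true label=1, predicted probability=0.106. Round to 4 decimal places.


For y=1: Loss = -log(p)
= -log(0.106)
= -(-2.2443)
= 2.2443

2.2443


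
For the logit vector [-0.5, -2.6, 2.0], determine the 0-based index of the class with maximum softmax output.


Softmax is a monotonic transformation, so it preserves the argmax.
We need to find the index of the maximum logit.
Index 0: -0.5
Index 1: -2.6
Index 2: 2.0
Maximum logit = 2.0 at index 2

2


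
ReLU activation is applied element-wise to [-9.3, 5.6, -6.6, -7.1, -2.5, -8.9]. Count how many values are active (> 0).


ReLU(x) = max(0, x) for each element:
ReLU(-9.3) = 0
ReLU(5.6) = 5.6
ReLU(-6.6) = 0
ReLU(-7.1) = 0
ReLU(-2.5) = 0
ReLU(-8.9) = 0
Active neurons (>0): 1

1


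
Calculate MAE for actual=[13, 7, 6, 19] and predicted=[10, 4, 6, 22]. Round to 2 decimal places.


Absolute errors: [3, 3, 0, 3]
Sum of absolute errors = 9
MAE = 9 / 4 = 2.25

2.25


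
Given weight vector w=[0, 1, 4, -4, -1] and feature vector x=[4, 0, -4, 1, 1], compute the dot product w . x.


Element-wise products:
0 * 4 = 0
1 * 0 = 0
4 * -4 = -16
-4 * 1 = -4
-1 * 1 = -1
Sum = 0 + 0 + -16 + -4 + -1
= -21

-21


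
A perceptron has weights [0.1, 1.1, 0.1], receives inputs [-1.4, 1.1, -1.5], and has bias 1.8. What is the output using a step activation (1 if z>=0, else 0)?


z = w . x + b
= 0.1*-1.4 + 1.1*1.1 + 0.1*-1.5 + 1.8
= -0.14 + 1.21 + -0.15 + 1.8
= 0.92 + 1.8
= 2.72
Since z = 2.72 >= 0, output = 1

1


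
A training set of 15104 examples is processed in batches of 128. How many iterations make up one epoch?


Iterations per epoch = dataset_size / batch_size
= 15104 / 128
= 118

118


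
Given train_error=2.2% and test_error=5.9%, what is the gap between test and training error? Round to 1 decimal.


Generalization gap = test_error - train_error
= 5.9 - 2.2
= 3.7%
A moderate gap.

3.7


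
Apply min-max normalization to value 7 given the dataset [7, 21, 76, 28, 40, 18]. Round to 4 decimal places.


Min = 7, Max = 76
Range = 76 - 7 = 69
Scaled = (x - min) / (max - min)
= (7 - 7) / 69
= 0 / 69
= 0.0000

0.0000


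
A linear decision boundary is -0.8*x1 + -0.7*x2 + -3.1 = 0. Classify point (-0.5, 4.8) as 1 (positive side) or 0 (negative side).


Compute -0.8 * -0.5 + -0.7 * 4.8 + -3.1
= 0.4 + -3.36 + -3.1
= -6.06
Since -6.06 < 0, the point is on the negative side.

0


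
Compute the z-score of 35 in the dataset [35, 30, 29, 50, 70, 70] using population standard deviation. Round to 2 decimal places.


Mean = (35 + 30 + 29 + 50 + 70 + 70) / 6 = 47.3333
Variance = sum((x_i - mean)^2) / n = 303.8889
Std = sqrt(303.8889) = 17.4324
Z = (x - mean) / std
= (35 - 47.3333) / 17.4324
= -12.3333 / 17.4324
= -0.71

-0.71


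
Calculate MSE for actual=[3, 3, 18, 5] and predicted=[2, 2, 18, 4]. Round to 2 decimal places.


Differences: [1, 1, 0, 1]
Squared errors: [1, 1, 0, 1]
Sum of squared errors = 3
MSE = 3 / 4 = 0.75

0.75


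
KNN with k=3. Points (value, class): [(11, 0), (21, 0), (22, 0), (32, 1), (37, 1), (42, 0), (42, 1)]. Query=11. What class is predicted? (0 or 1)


Distances from query 11:
Point 11 (class 0): distance = 0
Point 21 (class 0): distance = 10
Point 22 (class 0): distance = 11
K=3 nearest neighbors: classes = [0, 0, 0]
Votes for class 1: 0 / 3
Majority vote => class 0

0


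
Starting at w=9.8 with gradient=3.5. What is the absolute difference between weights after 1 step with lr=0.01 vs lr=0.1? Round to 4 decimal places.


With lr=0.01: w_new = 9.8 - 0.01 * 3.5 = 9.765
With lr=0.1: w_new = 9.8 - 0.1 * 3.5 = 9.45
Absolute difference = |9.765 - 9.45|
= 0.3150

0.3150


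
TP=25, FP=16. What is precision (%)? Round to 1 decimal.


Precision = TP / (TP + FP) * 100
= 25 / (25 + 16)
= 25 / 41
= 0.6098
= 61.0%

61.0


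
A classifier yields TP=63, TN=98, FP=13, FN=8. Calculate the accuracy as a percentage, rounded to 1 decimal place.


Accuracy = (TP + TN) / (TP + TN + FP + FN) * 100
= (63 + 98) / (63 + 98 + 13 + 8)
= 161 / 182
= 0.8846
= 88.5%

88.5


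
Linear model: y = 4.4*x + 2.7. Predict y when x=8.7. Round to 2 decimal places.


y = 4.4 * 8.7 + (2.7)
= 38.28 + (2.7)
= 40.98

40.98


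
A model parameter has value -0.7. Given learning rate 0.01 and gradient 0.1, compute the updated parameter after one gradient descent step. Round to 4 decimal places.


w_new = w_old - lr * gradient
= -0.7 - 0.01 * 0.1
= -0.7 - (0.001)
= -0.7010

-0.7010


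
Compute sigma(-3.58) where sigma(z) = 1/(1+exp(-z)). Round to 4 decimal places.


sigmoid(z) = 1 / (1 + exp(-z))
exp(-(-3.58)) = exp(3.58) = 35.8735
1 + 35.8735 = 36.8735
1 / 36.8735 = 0.0271

0.0271


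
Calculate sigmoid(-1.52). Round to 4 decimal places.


sigmoid(z) = 1 / (1 + exp(-z))
exp(-(-1.52)) = exp(1.52) = 4.5722
1 + 4.5722 = 5.5722
1 / 5.5722 = 0.1795

0.1795


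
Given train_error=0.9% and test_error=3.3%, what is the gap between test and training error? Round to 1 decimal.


Generalization gap = test_error - train_error
= 3.3 - 0.9
= 2.4%
A moderate gap.

2.4


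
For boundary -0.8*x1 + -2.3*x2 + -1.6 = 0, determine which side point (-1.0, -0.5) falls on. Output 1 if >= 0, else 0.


Compute -0.8 * -1.0 + -2.3 * -0.5 + -1.6
= 0.8 + 1.15 + -1.6
= 0.35
Since 0.35 >= 0, the point is on the positive side.

1


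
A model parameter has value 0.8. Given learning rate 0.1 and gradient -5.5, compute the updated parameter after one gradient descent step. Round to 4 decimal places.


w_new = w_old - lr * gradient
= 0.8 - 0.1 * -5.5
= 0.8 - (-0.55)
= 1.3500

1.3500


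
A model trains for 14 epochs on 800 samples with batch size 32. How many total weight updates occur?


Iterations per epoch = 800 / 32 = 25
Total updates = iterations_per_epoch * epochs
= 25 * 14
= 350

350


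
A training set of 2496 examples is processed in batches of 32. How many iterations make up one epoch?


Iterations per epoch = dataset_size / batch_size
= 2496 / 32
= 78

78


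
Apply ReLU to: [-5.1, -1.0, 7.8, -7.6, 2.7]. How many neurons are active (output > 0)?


ReLU(x) = max(0, x) for each element:
ReLU(-5.1) = 0
ReLU(-1.0) = 0
ReLU(7.8) = 7.8
ReLU(-7.6) = 0
ReLU(2.7) = 2.7
Active neurons (>0): 2

2


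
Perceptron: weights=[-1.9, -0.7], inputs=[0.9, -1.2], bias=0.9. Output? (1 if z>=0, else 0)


z = w . x + b
= -1.9*0.9 + -0.7*-1.2 + 0.9
= -1.71 + 0.84 + 0.9
= -0.87 + 0.9
= 0.03
Since z = 0.03 >= 0, output = 1

1


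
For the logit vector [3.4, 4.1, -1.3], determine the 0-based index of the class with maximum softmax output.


Softmax is a monotonic transformation, so it preserves the argmax.
We need to find the index of the maximum logit.
Index 0: 3.4
Index 1: 4.1
Index 2: -1.3
Maximum logit = 4.1 at index 1

1


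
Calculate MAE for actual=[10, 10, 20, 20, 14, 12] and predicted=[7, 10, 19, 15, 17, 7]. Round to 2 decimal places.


Absolute errors: [3, 0, 1, 5, 3, 5]
Sum of absolute errors = 17
MAE = 17 / 6 = 2.83

2.83


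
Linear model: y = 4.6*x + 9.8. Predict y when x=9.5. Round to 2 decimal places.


y = 4.6 * 9.5 + (9.8)
= 43.7 + (9.8)
= 53.50

53.50


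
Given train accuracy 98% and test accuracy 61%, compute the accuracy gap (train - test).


Gap = train_accuracy - test_accuracy
= 98 - 61
= 37%
This large gap strongly indicates overfitting.

37


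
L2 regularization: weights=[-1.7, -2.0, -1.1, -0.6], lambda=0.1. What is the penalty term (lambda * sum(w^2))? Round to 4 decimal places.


Squaring each weight:
(-1.7)^2 = 2.89
(-2.0)^2 = 4.0
(-1.1)^2 = 1.21
(-0.6)^2 = 0.36
Sum of squares = 8.46
Penalty = 0.1 * 8.46 = 0.8460

0.8460


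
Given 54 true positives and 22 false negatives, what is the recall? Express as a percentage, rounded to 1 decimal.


Recall = TP / (TP + FN) * 100
= 54 / (54 + 22)
= 54 / 76
= 0.7105
= 71.1%

71.1


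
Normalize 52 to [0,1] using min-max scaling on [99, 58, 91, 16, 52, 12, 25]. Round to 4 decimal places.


Min = 12, Max = 99
Range = 99 - 12 = 87
Scaled = (x - min) / (max - min)
= (52 - 12) / 87
= 40 / 87
= 0.4598

0.4598


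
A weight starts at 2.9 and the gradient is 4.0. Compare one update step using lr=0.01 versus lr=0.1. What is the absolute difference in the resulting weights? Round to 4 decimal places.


With lr=0.01: w_new = 2.9 - 0.01 * 4.0 = 2.86
With lr=0.1: w_new = 2.9 - 0.1 * 4.0 = 2.5
Absolute difference = |2.86 - 2.5|
= 0.3600

0.3600


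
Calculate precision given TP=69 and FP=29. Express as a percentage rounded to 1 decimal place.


Precision = TP / (TP + FP) * 100
= 69 / (69 + 29)
= 69 / 98
= 0.7041
= 70.4%

70.4


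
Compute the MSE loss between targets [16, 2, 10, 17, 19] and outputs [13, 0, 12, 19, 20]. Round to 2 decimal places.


Differences: [3, 2, -2, -2, -1]
Squared errors: [9, 4, 4, 4, 1]
Sum of squared errors = 22
MSE = 22 / 5 = 4.40

4.40


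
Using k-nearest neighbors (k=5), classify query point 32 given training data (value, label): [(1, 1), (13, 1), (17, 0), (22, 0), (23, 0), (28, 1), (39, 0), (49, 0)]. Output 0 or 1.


Distances from query 32:
Point 28 (class 1): distance = 4
Point 39 (class 0): distance = 7
Point 23 (class 0): distance = 9
Point 22 (class 0): distance = 10
Point 17 (class 0): distance = 15
K=5 nearest neighbors: classes = [1, 0, 0, 0, 0]
Votes for class 1: 1 / 5
Majority vote => class 0

0


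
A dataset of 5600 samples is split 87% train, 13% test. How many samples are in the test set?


Train samples = 5600 * 87% = 4872
Test samples = 5600 - 4872
= 728

728


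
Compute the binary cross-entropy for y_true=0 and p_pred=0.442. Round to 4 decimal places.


For y=0: Loss = -log(1-p)
= -log(1 - 0.442)
= -log(0.558)
= -(-0.5834)
= 0.5834

0.5834


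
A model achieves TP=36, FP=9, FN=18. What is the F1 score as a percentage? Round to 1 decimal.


Precision = TP / (TP + FP) = 36 / 45 = 0.8
Recall = TP / (TP + FN) = 36 / 54 = 0.6667
F1 = 2 * P * R / (P + R)
= 2 * 0.8 * 0.6667 / (0.8 + 0.6667)
= 1.0667 / 1.4667
= 0.7273
As percentage: 72.7%

72.7


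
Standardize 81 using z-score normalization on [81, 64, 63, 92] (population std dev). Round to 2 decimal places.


Mean = (81 + 64 + 63 + 92) / 4 = 75.0
Variance = sum((x_i - mean)^2) / n = 147.5
Std = sqrt(147.5) = 12.145
Z = (x - mean) / std
= (81 - 75.0) / 12.145
= 6.0 / 12.145
= 0.49

0.49


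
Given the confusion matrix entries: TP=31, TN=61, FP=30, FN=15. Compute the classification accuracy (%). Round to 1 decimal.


Accuracy = (TP + TN) / (TP + TN + FP + FN) * 100
= (31 + 61) / (31 + 61 + 30 + 15)
= 92 / 137
= 0.6715
= 67.2%

67.2


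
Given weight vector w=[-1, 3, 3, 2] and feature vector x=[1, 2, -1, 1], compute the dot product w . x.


Element-wise products:
-1 * 1 = -1
3 * 2 = 6
3 * -1 = -3
2 * 1 = 2
Sum = -1 + 6 + -3 + 2
= 4

4


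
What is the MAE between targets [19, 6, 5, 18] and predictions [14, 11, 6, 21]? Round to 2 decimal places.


Absolute errors: [5, 5, 1, 3]
Sum of absolute errors = 14
MAE = 14 / 4 = 3.50

3.50


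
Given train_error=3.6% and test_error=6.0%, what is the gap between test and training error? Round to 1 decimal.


Generalization gap = test_error - train_error
= 6.0 - 3.6
= 2.4%
A moderate gap.

2.4


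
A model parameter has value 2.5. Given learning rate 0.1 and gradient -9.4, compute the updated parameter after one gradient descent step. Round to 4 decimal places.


w_new = w_old - lr * gradient
= 2.5 - 0.1 * -9.4
= 2.5 - (-0.94)
= 3.4400

3.4400


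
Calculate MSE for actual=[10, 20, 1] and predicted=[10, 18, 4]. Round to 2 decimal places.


Differences: [0, 2, -3]
Squared errors: [0, 4, 9]
Sum of squared errors = 13
MSE = 13 / 3 = 4.33

4.33


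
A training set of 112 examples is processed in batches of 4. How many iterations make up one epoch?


Iterations per epoch = dataset_size / batch_size
= 112 / 4
= 28

28


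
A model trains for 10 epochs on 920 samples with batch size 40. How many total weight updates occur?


Iterations per epoch = 920 / 40 = 23
Total updates = iterations_per_epoch * epochs
= 23 * 10
= 230

230


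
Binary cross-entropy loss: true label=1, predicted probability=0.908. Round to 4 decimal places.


For y=1: Loss = -log(p)
= -log(0.908)
= -(-0.0965)
= 0.0965

0.0965


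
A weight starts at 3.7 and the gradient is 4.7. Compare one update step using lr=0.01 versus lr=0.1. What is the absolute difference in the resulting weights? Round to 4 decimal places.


With lr=0.01: w_new = 3.7 - 0.01 * 4.7 = 3.653
With lr=0.1: w_new = 3.7 - 0.1 * 4.7 = 3.23
Absolute difference = |3.653 - 3.23|
= 0.4230

0.4230


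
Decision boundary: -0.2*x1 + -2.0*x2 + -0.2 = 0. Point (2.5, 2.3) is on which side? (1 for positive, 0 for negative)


Compute -0.2 * 2.5 + -2.0 * 2.3 + -0.2
= -0.5 + -4.6 + -0.2
= -5.3
Since -5.3 < 0, the point is on the negative side.

0
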